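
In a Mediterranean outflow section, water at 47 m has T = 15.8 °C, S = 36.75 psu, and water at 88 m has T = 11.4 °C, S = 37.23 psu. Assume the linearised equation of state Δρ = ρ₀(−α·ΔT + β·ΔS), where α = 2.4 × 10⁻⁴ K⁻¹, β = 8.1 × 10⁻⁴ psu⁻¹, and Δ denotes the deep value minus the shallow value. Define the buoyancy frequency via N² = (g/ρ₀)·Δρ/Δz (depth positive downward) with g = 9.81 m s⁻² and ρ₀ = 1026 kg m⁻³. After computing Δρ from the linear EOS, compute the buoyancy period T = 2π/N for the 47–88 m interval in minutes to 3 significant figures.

5.63 min

ΔT = -4.4 K, ΔS = +0.48 psu (deep − shallow).
Δρ/ρ₀ = −αΔT + βΔS = 1.056 × 10⁻³ + 3.888 × 10⁻⁴ = 1.4448 × 10⁻³, so Δρ ≈ 1.482 kg m⁻³.
N² = (g/ρ₀)·Δρ/Δz = g·(Δρ/ρ₀)/Δz = 9.81 × 1.4448 × 10⁻³ / 41 = 3.4569 × 10⁻⁴ s⁻².
N = √(3.4569 × 10⁻⁴) = 0.018593 rad s⁻¹ → T = 2π/N = 337.93 s = 5.6322 min ≈ 5.63 min.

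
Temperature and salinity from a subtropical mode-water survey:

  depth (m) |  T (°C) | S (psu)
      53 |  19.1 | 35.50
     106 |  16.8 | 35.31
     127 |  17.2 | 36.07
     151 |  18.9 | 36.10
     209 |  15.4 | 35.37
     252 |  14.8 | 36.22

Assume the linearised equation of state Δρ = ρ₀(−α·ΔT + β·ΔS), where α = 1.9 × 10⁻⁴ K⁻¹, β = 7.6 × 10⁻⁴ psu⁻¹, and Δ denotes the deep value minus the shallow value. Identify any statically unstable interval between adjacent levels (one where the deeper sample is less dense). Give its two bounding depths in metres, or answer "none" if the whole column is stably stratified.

Evaluate Δρ/ρ₀ = −αΔT + βΔS across each adjacent pair:
  53–106 m: −αΔT+βΔS = −(1.9 × 10⁻⁴)(-2.3)+(7.6 × 10⁻⁴)(-0.19) = 2.9 × 10⁻⁴ → stable
  106–127 m: −αΔT+βΔS = −(1.9 × 10⁻⁴)(+0.4)+(7.6 × 10⁻⁴)(+0.76) = 5.0 × 10⁻⁴ → stable
  127–151 m: −αΔT+βΔS = −(1.9 × 10⁻⁴)(+1.7)+(7.6 × 10⁻⁴)(+0.03) = -3.0 × 10⁻⁴ → UNSTABLE
  151–209 m: −αΔT+βΔS = −(1.9 × 10⁻⁴)(-3.5)+(7.6 × 10⁻⁴)(-0.73) = 1.1 × 10⁻⁴ → stable
  209–252 m: −αΔT+βΔS = −(1.9 × 10⁻⁴)(-0.6)+(7.6 × 10⁻⁴)(+0.85) = 7.6 × 10⁻⁴ → stable
The 127–151 m interval has Δρ < 0: lighter water underlies denser water.

127–151 m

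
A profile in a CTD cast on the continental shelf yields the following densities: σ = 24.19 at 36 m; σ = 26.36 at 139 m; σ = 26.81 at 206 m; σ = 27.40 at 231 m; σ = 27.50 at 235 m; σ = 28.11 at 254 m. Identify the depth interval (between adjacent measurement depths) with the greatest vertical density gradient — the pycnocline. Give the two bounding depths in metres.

Compute the density gradient over each adjacent pair:
  36–139 m: Δρ/Δz = 2.17/103 = 0.021 kg m⁻⁴
  139–206 m: Δρ/Δz = 0.45/67 = 6.7 × 10⁻³ kg m⁻⁴
  206–231 m: Δρ/Δz = 0.59/25 = 0.024 kg m⁻⁴
  231–235 m: Δρ/Δz = 0.10/4 = 0.025 kg m⁻⁴
  235–254 m: Δρ/Δz = 0.61/19 = 0.032 kg m⁻⁴
The largest gradient is in the 235–254 m interval — the pycnocline.

235–254 m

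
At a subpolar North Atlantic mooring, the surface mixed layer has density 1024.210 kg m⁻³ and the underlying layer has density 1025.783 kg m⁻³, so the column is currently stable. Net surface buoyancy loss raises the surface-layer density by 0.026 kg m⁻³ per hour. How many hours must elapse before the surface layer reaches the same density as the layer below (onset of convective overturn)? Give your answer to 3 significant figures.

Density deficit of the surface layer: 1025.783 − 1024.210 = 1.573 kg m⁻³.
Required change = 1.573 / 0.026 = 60.5 hours.

60.5 hours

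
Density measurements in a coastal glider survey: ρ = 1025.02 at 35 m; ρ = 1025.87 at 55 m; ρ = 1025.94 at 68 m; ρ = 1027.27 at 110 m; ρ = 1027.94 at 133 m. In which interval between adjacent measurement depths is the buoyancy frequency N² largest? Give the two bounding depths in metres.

Compute the density gradient over each adjacent pair:
  35–55 m: Δρ/Δz = 0.85/20 = 0.042 kg m⁻⁴
  55–68 m: Δρ/Δz = 0.07/13 = 5.4 × 10⁻³ kg m⁻⁴
  68–110 m: Δρ/Δz = 1.33/42 = 0.032 kg m⁻⁴
  110–133 m: Δρ/Δz = 0.67/23 = 0.029 kg m⁻⁴
The largest gradient is in the 35–55 m interval — the pycnocline.

35–55 m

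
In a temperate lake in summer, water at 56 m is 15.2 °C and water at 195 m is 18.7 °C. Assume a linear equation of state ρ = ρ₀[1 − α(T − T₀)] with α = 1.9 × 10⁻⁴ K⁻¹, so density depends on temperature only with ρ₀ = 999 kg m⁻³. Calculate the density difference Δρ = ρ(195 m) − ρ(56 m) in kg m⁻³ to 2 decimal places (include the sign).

ΔT = +3.5 K, Δρ/ρ₀ = −αΔT = -6.65 × 10⁻⁴.
Δρ = 999 × (-6.65 × 10⁻⁴) = -0.66 kg m⁻³.
Negative Δρ: lighter below, statically unstable.

-0.66 kg m⁻³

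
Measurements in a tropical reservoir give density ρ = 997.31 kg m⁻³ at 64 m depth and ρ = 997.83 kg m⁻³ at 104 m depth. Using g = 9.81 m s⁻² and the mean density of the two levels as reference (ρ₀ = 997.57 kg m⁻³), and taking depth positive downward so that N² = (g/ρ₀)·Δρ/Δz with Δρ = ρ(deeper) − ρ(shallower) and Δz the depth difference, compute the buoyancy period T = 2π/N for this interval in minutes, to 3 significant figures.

9.26 min

Δρ = 997.83 − 997.31 = 0.52 kg m⁻³ over Δz = 104 − 64 = 40 m.
N² = (9.81/997.57) × (0.52/40) = 1.2784 × 10⁻⁴ s⁻².
N = √(1.2784 × 10⁻⁴) = 0.011307 rad s⁻¹, so T = 2π/N = 555.69 s = 9.2615 min ≈ 9.26 min.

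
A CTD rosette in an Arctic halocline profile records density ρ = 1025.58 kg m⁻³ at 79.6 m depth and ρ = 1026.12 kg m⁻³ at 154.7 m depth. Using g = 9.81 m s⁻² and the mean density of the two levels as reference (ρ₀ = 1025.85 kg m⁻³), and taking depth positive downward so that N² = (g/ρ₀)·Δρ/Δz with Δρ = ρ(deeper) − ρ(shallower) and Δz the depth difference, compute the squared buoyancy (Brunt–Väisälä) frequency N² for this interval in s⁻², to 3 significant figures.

6.88 × 10⁻⁵ s⁻²

Δρ = 1026.12 − 1025.58 = 0.54 kg m⁻³ over Δz = 154.7 − 79.6 = 75.1 m.
N² = (9.81/1025.85) × (0.54/75.1) = 6.8760 × 10⁻⁵ s⁻² ≈ 6.88 × 10⁻⁵ s⁻².
N² > 0, so the interval is statically stable.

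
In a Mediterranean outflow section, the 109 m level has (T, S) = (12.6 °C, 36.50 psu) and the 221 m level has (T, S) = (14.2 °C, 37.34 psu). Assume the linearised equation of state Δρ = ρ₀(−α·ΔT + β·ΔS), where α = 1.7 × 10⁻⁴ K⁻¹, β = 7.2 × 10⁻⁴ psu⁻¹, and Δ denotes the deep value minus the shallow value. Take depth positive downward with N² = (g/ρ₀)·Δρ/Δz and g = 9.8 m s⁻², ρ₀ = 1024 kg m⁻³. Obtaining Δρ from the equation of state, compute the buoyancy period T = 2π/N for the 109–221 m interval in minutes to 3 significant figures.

ΔT = +1.6 K, ΔS = +0.84 psu (deep − shallow).
Δρ/ρ₀ = −αΔT + βΔS = -2.72 × 10⁻⁴ + 6.048 × 10⁻⁴ = 3.328 × 10⁻⁴, so Δρ ≈ 0.3408 kg m⁻³.
N² = (g/ρ₀)·Δρ/Δz = g·(Δρ/ρ₀)/Δz = 9.8 × 3.328 × 10⁻⁴ / 112 = 2.9120 × 10⁻⁵ s⁻².
N = √(2.9120 × 10⁻⁵) = 5.3963 × 10⁻³ rad s⁻¹ → T = 2π/N = 1.1644 × 10³ s = 19.407 min ≈ 19.4 min.

19.4 min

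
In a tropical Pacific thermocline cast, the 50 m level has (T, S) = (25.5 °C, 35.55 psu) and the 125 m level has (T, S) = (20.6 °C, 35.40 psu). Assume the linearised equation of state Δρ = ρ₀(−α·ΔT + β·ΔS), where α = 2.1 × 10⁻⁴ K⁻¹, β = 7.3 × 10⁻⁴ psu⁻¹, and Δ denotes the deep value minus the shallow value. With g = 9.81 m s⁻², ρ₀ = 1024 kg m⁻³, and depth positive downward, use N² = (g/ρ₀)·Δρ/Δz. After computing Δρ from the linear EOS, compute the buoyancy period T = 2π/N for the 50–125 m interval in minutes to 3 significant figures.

9.55 min

ΔT = -4.9 K, ΔS = -0.15 psu (deep − shallow).
Δρ/ρ₀ = −αΔT + βΔS = 1.029 × 10⁻³ − 1.095 × 10⁻⁴ = 9.195 × 10⁻⁴, so Δρ ≈ 0.9416 kg m⁻³.
N² = (g/ρ₀)·Δρ/Δz = g·(Δρ/ρ₀)/Δz = 9.81 × 9.195 × 10⁻⁴ / 75 = 1.2027 × 10⁻⁴ s⁻².
N = √(1.2027 × 10⁻⁴) = 0.010967 rad s⁻¹ → T = 2π/N = 572.92 s = 9.5487 min ≈ 9.55 min.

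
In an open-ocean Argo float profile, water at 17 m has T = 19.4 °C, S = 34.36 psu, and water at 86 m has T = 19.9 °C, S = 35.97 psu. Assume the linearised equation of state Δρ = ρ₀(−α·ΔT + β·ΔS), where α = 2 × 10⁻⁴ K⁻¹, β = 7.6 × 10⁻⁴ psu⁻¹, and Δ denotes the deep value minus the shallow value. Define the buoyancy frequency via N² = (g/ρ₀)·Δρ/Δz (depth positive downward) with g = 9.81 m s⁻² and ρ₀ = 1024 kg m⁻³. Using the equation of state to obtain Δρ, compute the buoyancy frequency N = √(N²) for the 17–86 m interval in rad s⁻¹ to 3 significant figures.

0.0126 rad s⁻¹

ΔT = +0.5 K, ΔS = +1.61 psu (deep − shallow).
Δρ/ρ₀ = −αΔT + βΔS = -1.00 × 10⁻⁴ + 1.2236 × 10⁻³ = 1.1236 × 10⁻³, so Δρ ≈ 1.151 kg m⁻³.
N² = (g/ρ₀)·Δρ/Δz = g·(Δρ/ρ₀)/Δz = 9.81 × 1.1236 × 10⁻³ / 69 = 1.5975 × 10⁻⁴ s⁻².
N = √(1.5975 × 10⁻⁴) = 0.012639 rad s⁻¹ ≈ 0.0126 rad s⁻¹.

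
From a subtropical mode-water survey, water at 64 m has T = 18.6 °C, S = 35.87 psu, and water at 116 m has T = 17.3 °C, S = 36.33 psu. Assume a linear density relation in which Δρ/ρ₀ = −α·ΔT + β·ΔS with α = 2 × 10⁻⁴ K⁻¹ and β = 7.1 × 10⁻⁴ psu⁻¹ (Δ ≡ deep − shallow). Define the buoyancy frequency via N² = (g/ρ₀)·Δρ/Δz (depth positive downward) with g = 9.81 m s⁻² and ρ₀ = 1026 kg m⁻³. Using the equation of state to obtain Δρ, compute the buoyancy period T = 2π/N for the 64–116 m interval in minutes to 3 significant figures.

9.95 min

ΔT = -1.3 K, ΔS = +0.46 psu (deep − shallow).
Δρ/ρ₀ = −αΔT + βΔS = 2.60 × 10⁻⁴ + 3.266 × 10⁻⁴ = 5.866 × 10⁻⁴, so Δρ ≈ 0.6019 kg m⁻³.
N² = (g/ρ₀)·Δρ/Δz = g·(Δρ/ρ₀)/Δz = 9.81 × 5.866 × 10⁻⁴ / 52 = 1.1066 × 10⁻⁴ s⁻².
N = √(1.1066 × 10⁻⁴) = 0.010520 rad s⁻¹ → T = 2π/N = 597.26 s = 9.9543 min ≈ 9.95 min.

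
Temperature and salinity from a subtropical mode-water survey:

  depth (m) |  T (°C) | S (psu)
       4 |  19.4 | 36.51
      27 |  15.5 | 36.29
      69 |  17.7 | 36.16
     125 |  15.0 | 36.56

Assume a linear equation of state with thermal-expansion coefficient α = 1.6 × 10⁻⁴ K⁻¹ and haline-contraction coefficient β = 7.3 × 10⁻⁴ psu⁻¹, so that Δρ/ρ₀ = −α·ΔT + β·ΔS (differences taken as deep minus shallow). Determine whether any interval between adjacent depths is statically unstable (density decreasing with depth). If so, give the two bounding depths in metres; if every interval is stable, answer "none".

27–69 m

Evaluate Δρ/ρ₀ = −αΔT + βΔS across each adjacent pair:
  4–27 m: −αΔT+βΔS = −(1.6 × 10⁻⁴)(-3.9)+(7.3 × 10⁻⁴)(-0.22) = 4.6 × 10⁻⁴ → stable
  27–69 m: −αΔT+βΔS = −(1.6 × 10⁻⁴)(+2.2)+(7.3 × 10⁻⁴)(-0.13) = -4.5 × 10⁻⁴ → UNSTABLE
  69–125 m: −αΔT+βΔS = −(1.6 × 10⁻⁴)(-2.7)+(7.3 × 10⁻⁴)(+0.40) = 7.2 × 10⁻⁴ → stable
The 27–69 m interval has Δρ < 0: lighter water underlies denser water.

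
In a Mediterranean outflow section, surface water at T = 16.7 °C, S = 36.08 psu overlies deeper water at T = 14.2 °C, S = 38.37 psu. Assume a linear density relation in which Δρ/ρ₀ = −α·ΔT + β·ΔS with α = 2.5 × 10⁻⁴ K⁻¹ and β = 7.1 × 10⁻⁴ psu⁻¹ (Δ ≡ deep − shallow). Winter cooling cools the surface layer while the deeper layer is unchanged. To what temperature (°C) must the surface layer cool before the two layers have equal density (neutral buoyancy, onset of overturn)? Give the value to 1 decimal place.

7.7 °C

Neutral buoyancy requires Δρ = 0, i.e. −α(T_deep − T_surf′) + β(S_deep − S_surf) = 0.
T_surf′ = T_deep − (β/α)·ΔS = 14.2 − (7.1 × 10⁻⁴/2.5 × 10⁻⁴)·(+2.29) = 7.696 °C.
Cooling required: 16.7 − (7.696) = 9.004 °C.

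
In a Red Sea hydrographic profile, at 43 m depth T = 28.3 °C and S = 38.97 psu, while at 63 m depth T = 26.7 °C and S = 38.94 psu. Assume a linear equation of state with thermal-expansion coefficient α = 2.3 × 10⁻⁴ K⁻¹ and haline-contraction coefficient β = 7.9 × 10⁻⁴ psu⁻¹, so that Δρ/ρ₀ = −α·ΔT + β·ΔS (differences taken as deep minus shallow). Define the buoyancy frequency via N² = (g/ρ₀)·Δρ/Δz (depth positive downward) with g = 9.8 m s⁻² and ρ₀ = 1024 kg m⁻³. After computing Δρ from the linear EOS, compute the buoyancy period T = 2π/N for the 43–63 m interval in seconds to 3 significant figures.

ΔT = -1.6 K, ΔS = -0.03 psu (deep − shallow).
Δρ/ρ₀ = −αΔT + βΔS = 3.68 × 10⁻⁴ − 2.37 × 10⁻⁵ = 3.443 × 10⁻⁴, so Δρ ≈ 0.3526 kg m⁻³.
N² = (g/ρ₀)·Δρ/Δz = g·(Δρ/ρ₀)/Δz = 9.8 × 3.443 × 10⁻⁴ / 20 = 1.6871 × 10⁻⁴ s⁻².
N = √(1.6871 × 10⁻⁴) = 0.012989 rad s⁻¹ → T = 2π/N = 483.73 s ≈ 484 s.

484 s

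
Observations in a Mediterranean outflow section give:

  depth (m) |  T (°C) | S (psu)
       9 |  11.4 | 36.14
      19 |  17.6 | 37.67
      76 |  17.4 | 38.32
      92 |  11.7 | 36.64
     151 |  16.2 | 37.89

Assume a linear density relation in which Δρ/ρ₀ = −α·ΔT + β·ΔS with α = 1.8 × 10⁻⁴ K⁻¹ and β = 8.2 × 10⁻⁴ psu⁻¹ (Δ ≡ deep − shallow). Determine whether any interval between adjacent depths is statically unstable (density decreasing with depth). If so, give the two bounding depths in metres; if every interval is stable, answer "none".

Evaluate Δρ/ρ₀ = −αΔT + βΔS across each adjacent pair:
  9–19 m: −αΔT+βΔS = −(1.8 × 10⁻⁴)(+6.2)+(8.2 × 10⁻⁴)(+1.53) = 1.4 × 10⁻⁴ → stable
  19–76 m: −αΔT+βΔS = −(1.8 × 10⁻⁴)(-0.2)+(8.2 × 10⁻⁴)(+0.65) = 5.7 × 10⁻⁴ → stable
  76–92 m: −αΔT+βΔS = −(1.8 × 10⁻⁴)(-5.7)+(8.2 × 10⁻⁴)(-1.68) = -3.5 × 10⁻⁴ → UNSTABLE
  92–151 m: −αΔT+βΔS = −(1.8 × 10⁻⁴)(+4.5)+(8.2 × 10⁻⁴)(+1.25) = 2.1 × 10⁻⁴ → stable
The 76–92 m interval has Δρ < 0: lighter water underlies denser water.

76–92 m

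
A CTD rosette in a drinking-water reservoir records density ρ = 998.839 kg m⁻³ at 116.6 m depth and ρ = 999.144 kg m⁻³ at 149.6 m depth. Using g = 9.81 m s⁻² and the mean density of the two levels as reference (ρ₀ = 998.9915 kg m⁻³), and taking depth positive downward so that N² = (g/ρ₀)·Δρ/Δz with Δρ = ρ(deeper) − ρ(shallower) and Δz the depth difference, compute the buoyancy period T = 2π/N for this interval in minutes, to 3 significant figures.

11.0 min

Δρ = 999.144 − 998.839 = 0.305 kg m⁻³ over Δz = 149.6 − 116.6 = 33 m.
N² = (9.81/998.9915) × (0.305/33) = 9.0760 × 10⁻⁵ s⁻².
N = √(9.0760 × 10⁻⁵) = 9.5268 × 10⁻³ rad s⁻¹, so T = 2π/N = 659.53 s = 10.992 min ≈ 11.0 min.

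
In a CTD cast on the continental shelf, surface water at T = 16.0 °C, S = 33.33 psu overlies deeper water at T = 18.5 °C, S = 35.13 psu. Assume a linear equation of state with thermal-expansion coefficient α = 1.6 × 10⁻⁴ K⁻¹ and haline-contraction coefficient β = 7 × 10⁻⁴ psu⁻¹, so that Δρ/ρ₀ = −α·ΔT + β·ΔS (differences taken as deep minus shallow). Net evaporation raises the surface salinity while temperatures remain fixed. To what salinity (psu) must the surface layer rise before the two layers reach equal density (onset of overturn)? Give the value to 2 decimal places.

34.56 psu

Neutral buoyancy requires −α(T_deep − T_surf) + β(S_deep − S_surf′) = 0.
S_surf′ = S_deep − (α/β)·ΔT = 35.13 − (1.6 × 10⁻⁴/7 × 10⁻⁴)·(+2.5) = 34.5586 psu.
Increase required: 34.5586 − 33.33 = 1.2286 psu.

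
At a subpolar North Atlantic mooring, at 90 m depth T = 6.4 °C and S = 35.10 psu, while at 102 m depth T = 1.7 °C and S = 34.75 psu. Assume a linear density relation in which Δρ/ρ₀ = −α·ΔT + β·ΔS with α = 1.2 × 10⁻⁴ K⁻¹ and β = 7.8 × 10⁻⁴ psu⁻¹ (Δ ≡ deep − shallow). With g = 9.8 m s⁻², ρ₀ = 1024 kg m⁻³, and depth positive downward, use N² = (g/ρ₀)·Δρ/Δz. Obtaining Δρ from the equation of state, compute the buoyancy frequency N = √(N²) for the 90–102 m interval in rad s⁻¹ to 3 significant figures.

ΔT = -4.7 K, ΔS = -0.35 psu (deep − shallow).
Δρ/ρ₀ = −αΔT + βΔS = 5.64 × 10⁻⁴ − 2.73 × 10⁻⁴ = 2.91 × 10⁻⁴, so Δρ ≈ 0.2980 kg m⁻³.
N² = (g/ρ₀)·Δρ/Δz = g·(Δρ/ρ₀)/Δz = 9.8 × 2.91 × 10⁻⁴ / 12 = 2.3765 × 10⁻⁴ s⁻².
N = √(2.3765 × 10⁻⁴) = 0.015416 rad s⁻¹ ≈ 0.0154 rad s⁻¹.

0.0154 rad s⁻¹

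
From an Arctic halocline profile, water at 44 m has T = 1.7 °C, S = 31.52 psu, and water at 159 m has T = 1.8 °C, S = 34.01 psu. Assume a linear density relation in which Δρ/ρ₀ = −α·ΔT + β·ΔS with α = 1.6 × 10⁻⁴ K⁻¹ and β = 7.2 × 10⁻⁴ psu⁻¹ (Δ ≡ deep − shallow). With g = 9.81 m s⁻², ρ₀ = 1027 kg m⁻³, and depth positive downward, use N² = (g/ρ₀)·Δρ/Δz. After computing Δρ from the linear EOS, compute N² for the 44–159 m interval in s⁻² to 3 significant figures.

1.52 × 10⁻⁴ s⁻²

ΔT = +0.1 K, ΔS = +2.49 psu (deep − shallow).
Δρ/ρ₀ = −αΔT + βΔS = -1.60 × 10⁻⁵ + 1.7928 × 10⁻³ = 1.7768 × 10⁻³, so Δρ ≈ 1.825 kg m⁻³.
N² = (g/ρ₀)·Δρ/Δz = g·(Δρ/ρ₀)/Δz = 9.81 × 1.7768 × 10⁻³ / 115 = 1.5157 × 10⁻⁴ s⁻² ≈ 1.52 × 10⁻⁴ s⁻².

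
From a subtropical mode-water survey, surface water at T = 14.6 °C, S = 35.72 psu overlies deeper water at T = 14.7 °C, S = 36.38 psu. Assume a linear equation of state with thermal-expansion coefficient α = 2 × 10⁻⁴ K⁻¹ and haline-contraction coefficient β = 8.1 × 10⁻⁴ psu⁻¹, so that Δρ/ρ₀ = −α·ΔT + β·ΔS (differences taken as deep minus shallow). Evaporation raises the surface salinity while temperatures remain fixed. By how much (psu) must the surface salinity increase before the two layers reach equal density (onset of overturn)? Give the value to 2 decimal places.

Neutral buoyancy requires −α(T_deep − T_surf) + β(S_deep − S_surf′) = 0.
S_surf′ = S_deep − (α/β)·ΔT = 36.38 − (2 × 10⁻⁴/8.1 × 10⁻⁴)·(+0.1) = 36.3553 psu.
Increase required: 36.3553 − 35.72 = 0.6353 psu.

0.64 psu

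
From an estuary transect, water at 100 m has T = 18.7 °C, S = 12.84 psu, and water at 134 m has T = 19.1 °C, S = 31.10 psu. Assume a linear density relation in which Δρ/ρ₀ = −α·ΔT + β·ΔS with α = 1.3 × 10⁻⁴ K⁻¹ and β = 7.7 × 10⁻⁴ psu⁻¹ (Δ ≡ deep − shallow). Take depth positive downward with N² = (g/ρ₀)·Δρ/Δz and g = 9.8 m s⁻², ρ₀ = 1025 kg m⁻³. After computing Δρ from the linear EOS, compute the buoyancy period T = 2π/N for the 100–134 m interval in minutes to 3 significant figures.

ΔT = +0.4 K, ΔS = +18.26 psu (deep − shallow).
Δρ/ρ₀ = −αΔT + βΔS = -5.20 × 10⁻⁵ + 0.0140602 = 0.0140082, so Δρ ≈ 14.36 kg m⁻³.
N² = (g/ρ₀)·Δρ/Δz = g·(Δρ/ρ₀)/Δz = 9.8 × 0.0140082 / 34 = 4.0377 × 10⁻³ s⁻².
N = √(4.0377 × 10⁻³) = 0.063543 rad s⁻¹ → T = 2π/N = 98.881 s = 1.6480 min ≈ 1.65 min.

1.65 min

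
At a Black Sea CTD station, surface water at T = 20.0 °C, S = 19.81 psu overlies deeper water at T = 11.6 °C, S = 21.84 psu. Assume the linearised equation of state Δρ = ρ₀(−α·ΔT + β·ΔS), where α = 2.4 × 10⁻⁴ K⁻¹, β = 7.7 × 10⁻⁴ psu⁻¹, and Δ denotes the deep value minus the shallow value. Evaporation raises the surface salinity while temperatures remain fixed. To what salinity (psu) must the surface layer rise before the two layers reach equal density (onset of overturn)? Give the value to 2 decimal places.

Neutral buoyancy requires −α(T_deep − T_surf) + β(S_deep − S_surf′) = 0.
S_surf′ = S_deep − (α/β)·ΔT = 21.84 − (2.4 × 10⁻⁴/7.7 × 10⁻⁴)·(-8.4) = 24.4582 psu.
Increase required: 24.4582 − 19.81 = 4.6482 psu.

24.46 psu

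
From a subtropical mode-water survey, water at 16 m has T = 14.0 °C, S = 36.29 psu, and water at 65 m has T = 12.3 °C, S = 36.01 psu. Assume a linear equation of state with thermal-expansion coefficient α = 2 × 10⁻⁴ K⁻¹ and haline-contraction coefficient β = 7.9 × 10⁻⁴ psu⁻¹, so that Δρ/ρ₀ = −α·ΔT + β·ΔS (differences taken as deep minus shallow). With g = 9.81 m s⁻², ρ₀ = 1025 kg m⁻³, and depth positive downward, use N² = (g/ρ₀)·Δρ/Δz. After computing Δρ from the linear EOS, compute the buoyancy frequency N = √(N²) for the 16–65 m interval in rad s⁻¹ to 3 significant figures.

ΔT = -1.7 K, ΔS = -0.28 psu (deep − shallow).
Δρ/ρ₀ = −αΔT + βΔS = 3.40 × 10⁻⁴ − 2.212 × 10⁻⁴ = 1.188 × 10⁻⁴, so Δρ ≈ 0.1218 kg m⁻³.
N² = (g/ρ₀)·Δρ/Δz = g·(Δρ/ρ₀)/Δz = 9.81 × 1.188 × 10⁻⁴ / 49 = 2.3784 × 10⁻⁵ s⁻².
N = √(2.3784 × 10⁻⁵) = 4.8769 × 10⁻³ rad s⁻¹ ≈ 4.88 × 10⁻³ rad s⁻¹.

4.88 × 10⁻³ rad s⁻¹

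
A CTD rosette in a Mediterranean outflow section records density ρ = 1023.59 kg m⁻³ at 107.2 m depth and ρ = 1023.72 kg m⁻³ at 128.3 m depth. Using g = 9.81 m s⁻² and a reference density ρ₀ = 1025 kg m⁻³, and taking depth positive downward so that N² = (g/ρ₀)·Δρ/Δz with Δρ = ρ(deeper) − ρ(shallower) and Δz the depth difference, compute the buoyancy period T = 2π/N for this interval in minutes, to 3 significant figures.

13.6 min

Δρ = 1023.72 − 1023.59 = 0.13 kg m⁻³ over Δz = 128.3 − 107.2 = 21.1 m.
N² = (9.81/1025) × (0.13/21.1) = 5.8967 × 10⁻⁵ s⁻².
N = √(5.8967 × 10⁻⁵) = 7.6790 × 10⁻³ rad s⁻¹, so T = 2π/N = 818.23 s = 13.637 min ≈ 13.6 min.
N² > 0, so the interval is statically stable.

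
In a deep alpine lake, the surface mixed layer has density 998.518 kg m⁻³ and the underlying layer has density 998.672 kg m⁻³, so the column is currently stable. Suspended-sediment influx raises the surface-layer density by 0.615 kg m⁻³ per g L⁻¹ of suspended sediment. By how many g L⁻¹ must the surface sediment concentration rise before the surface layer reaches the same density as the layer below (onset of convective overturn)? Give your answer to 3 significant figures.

0.250 g L⁻¹

Density deficit of the surface layer: 998.672 − 998.518 = 0.154 kg m⁻³.
Required change = 0.154 / 0.615 = 0.250 g L⁻¹.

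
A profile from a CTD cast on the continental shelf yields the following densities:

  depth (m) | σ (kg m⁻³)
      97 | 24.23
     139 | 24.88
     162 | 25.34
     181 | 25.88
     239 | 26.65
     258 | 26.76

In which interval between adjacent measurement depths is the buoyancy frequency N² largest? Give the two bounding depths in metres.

162–181 m

Compute the density gradient over each adjacent pair:
  97–139 m: Δρ/Δz = 0.65/42 = 0.015 kg m⁻⁴
  139–162 m: Δρ/Δz = 0.46/23 = 0.020 kg m⁻⁴
  162–181 m: Δρ/Δz = 0.54/19 = 0.028 kg m⁻⁴
  181–239 m: Δρ/Δz = 0.77/58 = 0.013 kg m⁻⁴
  239–258 m: Δρ/Δz = 0.11/19 = 5.8 × 10⁻³ kg m⁻⁴
The largest gradient is in the 162–181 m interval — the pycnocline.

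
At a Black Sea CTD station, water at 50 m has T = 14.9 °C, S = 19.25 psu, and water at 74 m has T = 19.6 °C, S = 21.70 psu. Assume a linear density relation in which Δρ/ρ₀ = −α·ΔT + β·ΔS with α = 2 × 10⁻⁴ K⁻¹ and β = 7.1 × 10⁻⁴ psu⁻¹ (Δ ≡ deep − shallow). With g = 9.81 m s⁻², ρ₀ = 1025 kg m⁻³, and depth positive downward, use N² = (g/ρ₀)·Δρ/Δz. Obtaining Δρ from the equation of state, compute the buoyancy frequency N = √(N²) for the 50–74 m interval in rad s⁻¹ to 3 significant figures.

ΔT = +4.7 K, ΔS = +2.45 psu (deep − shallow).
Δρ/ρ₀ = −αΔT + βΔS = -9.40 × 10⁻⁴ + 1.7395 × 10⁻³ = 7.995 × 10⁻⁴, so Δρ ≈ 0.8195 kg m⁻³.
N² = (g/ρ₀)·Δρ/Δz = g·(Δρ/ρ₀)/Δz = 9.81 × 7.995 × 10⁻⁴ / 24 = 3.2680 × 10⁻⁴ s⁻².
N = √(3.2680 × 10⁻⁴) = 0.018078 rad s⁻¹ ≈ 0.0181 rad s⁻¹.

0.0181 rad s⁻¹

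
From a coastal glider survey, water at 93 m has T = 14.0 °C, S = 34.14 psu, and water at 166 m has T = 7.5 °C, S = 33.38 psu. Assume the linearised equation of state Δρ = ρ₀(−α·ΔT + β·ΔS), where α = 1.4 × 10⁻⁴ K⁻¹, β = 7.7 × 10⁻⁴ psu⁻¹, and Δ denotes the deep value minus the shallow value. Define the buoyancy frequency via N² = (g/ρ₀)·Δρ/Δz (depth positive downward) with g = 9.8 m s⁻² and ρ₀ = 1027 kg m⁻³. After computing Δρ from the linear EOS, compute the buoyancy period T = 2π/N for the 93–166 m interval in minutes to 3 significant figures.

15.9 min

ΔT = -6.5 K, ΔS = -0.76 psu (deep − shallow).
Δρ/ρ₀ = −αΔT + βΔS = 9.10 × 10⁻⁴ − 5.852 × 10⁻⁴ = 3.248 × 10⁻⁴, so Δρ ≈ 0.3336 kg m⁻³.
N² = (g/ρ₀)·Δρ/Δz = g·(Δρ/ρ₀)/Δz = 9.8 × 3.248 × 10⁻⁴ / 73 = 4.3603 × 10⁻⁵ s⁻².
N = √(4.3603 × 10⁻⁵) = 6.6033 × 10⁻³ rad s⁻¹ → T = 2π/N = 951.52 s = 15.859 min ≈ 15.9 min.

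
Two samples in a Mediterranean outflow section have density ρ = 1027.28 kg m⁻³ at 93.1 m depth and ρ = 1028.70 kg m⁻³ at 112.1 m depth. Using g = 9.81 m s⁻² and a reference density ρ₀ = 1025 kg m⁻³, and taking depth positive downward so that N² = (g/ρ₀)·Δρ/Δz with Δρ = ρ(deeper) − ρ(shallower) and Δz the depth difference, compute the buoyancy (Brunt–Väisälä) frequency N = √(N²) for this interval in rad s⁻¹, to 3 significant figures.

Δρ = 1028.70 − 1027.28 = 1.42 kg m⁻³ over Δz = 112.1 − 93.1 = 19 m.
N² = (9.81/1025) × (1.42/19) = 7.1529 × 10⁻⁴ s⁻².
N = √(7.1529 × 10⁻⁴) = 0.026745 rad s⁻¹ ≈ 0.0267 rad s⁻¹.

0.0267 rad s⁻¹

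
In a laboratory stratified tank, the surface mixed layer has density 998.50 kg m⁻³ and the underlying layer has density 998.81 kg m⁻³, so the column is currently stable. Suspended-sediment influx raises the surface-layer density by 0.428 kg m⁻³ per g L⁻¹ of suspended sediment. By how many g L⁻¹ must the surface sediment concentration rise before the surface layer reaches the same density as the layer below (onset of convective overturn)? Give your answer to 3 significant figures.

0.724 g L⁻¹

Density deficit of the surface layer: 998.81 − 998.50 = 0.31 kg m⁻³.
Required change = 0.31 / 0.428 = 0.724 g L⁻¹.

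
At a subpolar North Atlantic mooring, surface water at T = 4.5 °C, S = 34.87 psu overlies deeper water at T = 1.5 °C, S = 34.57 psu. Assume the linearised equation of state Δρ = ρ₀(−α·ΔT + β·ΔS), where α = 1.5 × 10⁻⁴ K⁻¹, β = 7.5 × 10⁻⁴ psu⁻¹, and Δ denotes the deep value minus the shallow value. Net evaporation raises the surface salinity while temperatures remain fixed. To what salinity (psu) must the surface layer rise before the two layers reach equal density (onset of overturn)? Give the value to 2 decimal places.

35.17 psu

Neutral buoyancy requires −α(T_deep − T_surf) + β(S_deep − S_surf′) = 0.
S_surf′ = S_deep − (α/β)·ΔT = 34.57 − (1.5 × 10⁻⁴/7.5 × 10⁻⁴)·(-3.0) = 35.1700 psu.
Increase required: 35.1700 − 34.87 = 0.3000 psu.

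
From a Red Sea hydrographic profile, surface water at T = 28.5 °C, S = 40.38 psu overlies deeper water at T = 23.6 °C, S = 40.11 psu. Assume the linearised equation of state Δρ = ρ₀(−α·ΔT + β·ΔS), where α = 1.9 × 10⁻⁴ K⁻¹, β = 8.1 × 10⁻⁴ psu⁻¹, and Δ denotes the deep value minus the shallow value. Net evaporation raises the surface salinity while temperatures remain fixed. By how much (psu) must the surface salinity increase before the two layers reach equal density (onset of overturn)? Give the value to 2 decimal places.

Neutral buoyancy requires −α(T_deep − T_surf) + β(S_deep − S_surf′) = 0.
S_surf′ = S_deep − (α/β)·ΔT = 40.11 − (1.9 × 10⁻⁴/8.1 × 10⁻⁴)·(-4.9) = 41.2594 psu.
Increase required: 41.2594 − 40.38 = 0.8794 psu.

0.88 psu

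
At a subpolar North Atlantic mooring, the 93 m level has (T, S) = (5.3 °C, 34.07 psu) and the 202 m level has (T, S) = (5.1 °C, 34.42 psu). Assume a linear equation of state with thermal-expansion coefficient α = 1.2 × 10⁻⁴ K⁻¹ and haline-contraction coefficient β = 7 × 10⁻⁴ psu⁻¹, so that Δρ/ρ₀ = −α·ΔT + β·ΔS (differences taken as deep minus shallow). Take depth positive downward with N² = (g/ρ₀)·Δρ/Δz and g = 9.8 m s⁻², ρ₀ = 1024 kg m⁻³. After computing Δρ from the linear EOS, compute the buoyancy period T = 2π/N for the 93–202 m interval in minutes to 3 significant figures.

21.3 min

ΔT = -0.2 K, ΔS = +0.35 psu (deep − shallow).
Δρ/ρ₀ = −αΔT + βΔS = 2.40 × 10⁻⁵ + 2.45 × 10⁻⁴ = 2.69 × 10⁻⁴, so Δρ ≈ 0.2755 kg m⁻³.
N² = (g/ρ₀)·Δρ/Δz = g·(Δρ/ρ₀)/Δz = 9.8 × 2.69 × 10⁻⁴ / 109 = 2.4185 × 10⁻⁵ s⁻².
N = √(2.4185 × 10⁻⁵) = 4.9178 × 10⁻³ rad s⁻¹ → T = 2π/N = 1.2776 × 10³ s = 21.293 min ≈ 21.3 min.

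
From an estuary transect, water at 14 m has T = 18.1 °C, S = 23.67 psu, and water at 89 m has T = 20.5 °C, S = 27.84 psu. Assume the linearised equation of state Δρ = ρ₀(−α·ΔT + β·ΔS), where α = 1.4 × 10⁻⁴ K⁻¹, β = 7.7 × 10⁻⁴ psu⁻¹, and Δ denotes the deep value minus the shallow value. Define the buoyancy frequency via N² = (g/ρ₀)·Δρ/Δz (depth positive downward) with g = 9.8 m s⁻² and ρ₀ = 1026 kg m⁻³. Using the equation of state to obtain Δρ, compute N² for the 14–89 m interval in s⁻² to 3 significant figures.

ΔT = +2.4 K, ΔS = +4.17 psu (deep − shallow).
Δρ/ρ₀ = −αΔT + βΔS = -3.36 × 10⁻⁴ + 3.2109 × 10⁻³ = 2.8749 × 10⁻³, so Δρ ≈ 2.950 kg m⁻³.
N² = (g/ρ₀)·Δρ/Δz = g·(Δρ/ρ₀)/Δz = 9.8 × 2.8749 × 10⁻³ / 75 = 3.7565 × 10⁻⁴ s⁻² ≈ 3.76 × 10⁻⁴ s⁻².

3.76 × 10⁻⁴ s⁻²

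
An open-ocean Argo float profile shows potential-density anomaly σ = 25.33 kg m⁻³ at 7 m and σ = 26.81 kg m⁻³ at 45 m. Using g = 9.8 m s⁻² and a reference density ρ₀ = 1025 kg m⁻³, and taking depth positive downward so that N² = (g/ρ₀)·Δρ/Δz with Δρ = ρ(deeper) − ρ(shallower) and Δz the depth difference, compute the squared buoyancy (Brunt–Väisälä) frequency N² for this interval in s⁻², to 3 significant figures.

3.72 × 10⁻⁴ s⁻²

Δρ = 1026.81 − 1025.33 = 1.48 kg m⁻³ over Δz = 45 − 7 = 38 m.
N² = (9.8/1025) × (1.48/38) = 3.7237 × 10⁻⁴ s⁻² ≈ 3.72 × 10⁻⁴ s⁻².
Since Δρ > 0 the layer is stably stratified.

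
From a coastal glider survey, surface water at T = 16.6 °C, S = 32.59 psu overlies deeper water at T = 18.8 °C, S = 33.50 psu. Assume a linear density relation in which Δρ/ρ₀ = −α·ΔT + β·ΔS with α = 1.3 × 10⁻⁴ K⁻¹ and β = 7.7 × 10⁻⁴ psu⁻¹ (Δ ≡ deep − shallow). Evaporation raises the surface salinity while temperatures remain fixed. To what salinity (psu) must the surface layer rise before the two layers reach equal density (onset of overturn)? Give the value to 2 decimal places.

33.13 psu

Neutral buoyancy requires −α(T_deep − T_surf) + β(S_deep − S_surf′) = 0.
S_surf′ = S_deep − (α/β)·ΔT = 33.50 − (1.3 × 10⁻⁴/7.7 × 10⁻⁴)·(+2.2) = 33.1286 psu.
Increase required: 33.1286 − 32.59 = 0.5386 psu.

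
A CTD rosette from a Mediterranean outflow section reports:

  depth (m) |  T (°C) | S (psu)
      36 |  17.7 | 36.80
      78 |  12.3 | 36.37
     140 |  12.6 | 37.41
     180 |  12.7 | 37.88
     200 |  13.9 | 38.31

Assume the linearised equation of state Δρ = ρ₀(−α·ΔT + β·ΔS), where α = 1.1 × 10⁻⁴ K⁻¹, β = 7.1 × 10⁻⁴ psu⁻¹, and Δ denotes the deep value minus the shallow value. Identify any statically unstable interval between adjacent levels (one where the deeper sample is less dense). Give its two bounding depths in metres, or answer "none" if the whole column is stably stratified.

none

Evaluate Δρ/ρ₀ = −αΔT + βΔS across each adjacent pair:
  36–78 m: −αΔT+βΔS = −(1.1 × 10⁻⁴)(-5.4)+(7.1 × 10⁻⁴)(-0.43) = 2.9 × 10⁻⁴ → stable
  78–140 m: −αΔT+βΔS = −(1.1 × 10⁻⁴)(+0.3)+(7.1 × 10⁻⁴)(+1.04) = 7.1 × 10⁻⁴ → stable
  140–180 m: −αΔT+βΔS = −(1.1 × 10⁻⁴)(+0.1)+(7.1 × 10⁻⁴)(+0.47) = 3.2 × 10⁻⁴ → stable
  180–200 m: −αΔT+βΔS = −(1.1 × 10⁻⁴)(+1.2)+(7.1 × 10⁻⁴)(+0.43) = 1.7 × 10⁻⁴ → stable
Every interval has Δρ > 0: the column is stably stratified throughout.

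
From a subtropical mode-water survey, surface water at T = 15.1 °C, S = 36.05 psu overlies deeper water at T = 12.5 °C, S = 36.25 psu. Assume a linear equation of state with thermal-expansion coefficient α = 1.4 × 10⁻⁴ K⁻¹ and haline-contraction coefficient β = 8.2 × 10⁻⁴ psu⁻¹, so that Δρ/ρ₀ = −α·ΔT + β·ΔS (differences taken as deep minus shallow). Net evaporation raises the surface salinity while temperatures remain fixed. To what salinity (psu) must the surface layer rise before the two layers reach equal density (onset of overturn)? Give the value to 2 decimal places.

Neutral buoyancy requires −α(T_deep − T_surf) + β(S_deep − S_surf′) = 0.
S_surf′ = S_deep − (α/β)·ΔT = 36.25 − (1.4 × 10⁻⁴/8.2 × 10⁻⁴)·(-2.6) = 36.6939 psu.
Increase required: 36.6939 − 36.05 = 0.6439 psu.

36.69 psu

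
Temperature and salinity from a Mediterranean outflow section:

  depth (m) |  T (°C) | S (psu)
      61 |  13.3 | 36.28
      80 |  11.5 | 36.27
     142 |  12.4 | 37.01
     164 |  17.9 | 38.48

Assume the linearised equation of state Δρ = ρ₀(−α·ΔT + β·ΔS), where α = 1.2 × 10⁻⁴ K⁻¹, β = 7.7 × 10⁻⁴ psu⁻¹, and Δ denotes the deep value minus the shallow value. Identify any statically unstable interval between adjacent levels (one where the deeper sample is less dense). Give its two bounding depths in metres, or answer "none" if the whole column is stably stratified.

Evaluate Δρ/ρ₀ = −αΔT + βΔS across each adjacent pair:
  61–80 m: −αΔT+βΔS = −(1.2 × 10⁻⁴)(-1.8)+(7.7 × 10⁻⁴)(-0.01) = 2.1 × 10⁻⁴ → stable
  80–142 m: −αΔT+βΔS = −(1.2 × 10⁻⁴)(+0.9)+(7.7 × 10⁻⁴)(+0.74) = 4.6 × 10⁻⁴ → stable
  142–164 m: −αΔT+βΔS = −(1.2 × 10⁻⁴)(+5.5)+(7.7 × 10⁻⁴)(+1.47) = 4.7 × 10⁻⁴ → stable
Every interval has Δρ > 0: the column is stably stratified throughout.

none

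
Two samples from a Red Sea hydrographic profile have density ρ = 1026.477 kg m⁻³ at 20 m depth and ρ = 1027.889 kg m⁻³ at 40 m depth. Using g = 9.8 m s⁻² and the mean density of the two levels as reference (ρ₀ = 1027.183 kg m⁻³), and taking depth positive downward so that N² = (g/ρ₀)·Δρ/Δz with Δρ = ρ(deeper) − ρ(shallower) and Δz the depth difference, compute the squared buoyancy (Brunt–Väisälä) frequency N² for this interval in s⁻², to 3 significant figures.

6.74 × 10⁻⁴ s⁻²

Δρ = 1027.889 − 1026.477 = 1.412 kg m⁻³ over Δz = 40 − 20 = 20 m.
N² = (9.8/1027.183) × (1.412/20) = 6.7357 × 10⁻⁴ s⁻² ≈ 6.74 × 10⁻⁴ s⁻².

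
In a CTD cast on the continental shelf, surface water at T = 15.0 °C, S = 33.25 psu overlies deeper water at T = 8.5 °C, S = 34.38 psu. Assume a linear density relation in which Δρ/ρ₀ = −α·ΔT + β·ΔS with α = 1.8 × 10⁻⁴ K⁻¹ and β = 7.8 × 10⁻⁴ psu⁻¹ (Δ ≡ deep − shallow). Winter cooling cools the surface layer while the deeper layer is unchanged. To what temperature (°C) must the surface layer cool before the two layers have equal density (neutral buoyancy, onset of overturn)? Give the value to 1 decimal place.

Neutral buoyancy requires Δρ = 0, i.e. −α(T_deep − T_surf′) + β(S_deep − S_surf) = 0.
T_surf′ = T_deep − (β/α)·ΔS = 8.5 − (7.8 × 10⁻⁴/1.8 × 10⁻⁴)·(+1.13) = 3.603 °C.
Cooling required: 15.0 − (3.603) = 11.397 °C.

3.6 °C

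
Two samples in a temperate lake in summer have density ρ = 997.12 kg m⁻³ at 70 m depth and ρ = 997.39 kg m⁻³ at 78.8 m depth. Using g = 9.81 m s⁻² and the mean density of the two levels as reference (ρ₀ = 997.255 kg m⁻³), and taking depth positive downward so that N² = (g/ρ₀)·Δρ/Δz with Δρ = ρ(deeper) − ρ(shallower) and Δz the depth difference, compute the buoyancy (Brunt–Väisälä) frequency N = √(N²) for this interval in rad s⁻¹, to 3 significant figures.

0.0174 rad s⁻¹

Δρ = 997.39 − 997.12 = 0.27 kg m⁻³ over Δz = 78.8 − 70 = 8.8 m.
N² = (9.81/997.255) × (0.27/8.8) = 3.0182 × 10⁻⁴ s⁻².
N = √(3.0182 × 10⁻⁴) = 0.017373 rad s⁻¹ ≈ 0.0174 rad s⁻¹.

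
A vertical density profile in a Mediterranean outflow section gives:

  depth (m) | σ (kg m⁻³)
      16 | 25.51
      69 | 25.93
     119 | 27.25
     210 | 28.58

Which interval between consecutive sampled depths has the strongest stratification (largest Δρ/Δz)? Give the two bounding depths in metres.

Compute the density gradient over each adjacent pair:
  16–69 m: Δρ/Δz = 0.42/53 = 7.9 × 10⁻³ kg m⁻⁴
  69–119 m: Δρ/Δz = 1.32/50 = 0.026 kg m⁻⁴
  119–210 m: Δρ/Δz = 1.33/91 = 0.015 kg m⁻⁴
The largest gradient is in the 69–119 m interval — the pycnocline.

69–119 m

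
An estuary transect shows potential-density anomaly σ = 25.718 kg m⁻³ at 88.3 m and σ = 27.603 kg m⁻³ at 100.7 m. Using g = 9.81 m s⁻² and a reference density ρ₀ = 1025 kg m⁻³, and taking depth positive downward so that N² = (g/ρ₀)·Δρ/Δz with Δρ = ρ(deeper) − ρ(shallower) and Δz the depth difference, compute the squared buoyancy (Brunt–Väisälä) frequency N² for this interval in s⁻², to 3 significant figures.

Δρ = 1027.603 − 1025.718 = 1.885 kg m⁻³ over Δz = 100.7 − 88.3 = 12.4 m.
N² = (9.81/1025) × (1.885/12.4) = 1.4549 × 10⁻³ s⁻² ≈ 1.45 × 10⁻³ s⁻².

1.45 × 10⁻³ s⁻²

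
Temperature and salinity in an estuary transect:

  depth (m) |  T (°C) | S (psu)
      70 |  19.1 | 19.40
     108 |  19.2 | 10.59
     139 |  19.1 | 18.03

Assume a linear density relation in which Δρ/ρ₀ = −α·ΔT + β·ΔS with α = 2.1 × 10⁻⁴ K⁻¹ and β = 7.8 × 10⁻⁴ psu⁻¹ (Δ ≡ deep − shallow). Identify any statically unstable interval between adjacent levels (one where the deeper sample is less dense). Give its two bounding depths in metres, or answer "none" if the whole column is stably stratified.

70–108 m

Evaluate Δρ/ρ₀ = −αΔT + βΔS across each adjacent pair:
  70–108 m: −αΔT+βΔS = −(2.1 × 10⁻⁴)(+0.1)+(7.8 × 10⁻⁴)(-8.81) = -6.9 × 10⁻³ → UNSTABLE
  108–139 m: −αΔT+βΔS = −(2.1 × 10⁻⁴)(-0.1)+(7.8 × 10⁻⁴)(+7.44) = 5.8 × 10⁻³ → stable
The 70–108 m interval has Δρ < 0: lighter water underlies denser water.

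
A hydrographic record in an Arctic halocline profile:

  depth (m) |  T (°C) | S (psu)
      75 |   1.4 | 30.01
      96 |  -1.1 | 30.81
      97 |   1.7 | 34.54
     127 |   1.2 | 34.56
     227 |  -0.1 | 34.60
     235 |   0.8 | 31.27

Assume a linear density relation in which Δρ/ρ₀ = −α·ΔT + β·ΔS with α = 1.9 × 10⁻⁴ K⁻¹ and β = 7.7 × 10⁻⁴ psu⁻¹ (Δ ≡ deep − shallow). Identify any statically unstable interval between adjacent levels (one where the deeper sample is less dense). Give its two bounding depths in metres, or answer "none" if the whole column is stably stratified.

Evaluate Δρ/ρ₀ = −αΔT + βΔS across each adjacent pair:
  75–96 m: −αΔT+βΔS = −(1.9 × 10⁻⁴)(-2.5)+(7.7 × 10⁻⁴)(+0.80) = 1.1 × 10⁻³ → stable
  96–97 m: −αΔT+βΔS = −(1.9 × 10⁻⁴)(+2.8)+(7.7 × 10⁻⁴)(+3.73) = 2.3 × 10⁻³ → stable
  97–127 m: −αΔT+βΔS = −(1.9 × 10⁻⁴)(-0.5)+(7.7 × 10⁻⁴)(+0.02) = 1.1 × 10⁻⁴ → stable
  127–227 m: −αΔT+βΔS = −(1.9 × 10⁻⁴)(-1.3)+(7.7 × 10⁻⁴)(+0.04) = 2.8 × 10⁻⁴ → stable
  227–235 m: −αΔT+βΔS = −(1.9 × 10⁻⁴)(+0.9)+(7.7 × 10⁻⁴)(-3.33) = -2.7 × 10⁻³ → UNSTABLE
The 227–235 m interval has Δρ < 0: lighter water underlies denser water.

227–235 m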